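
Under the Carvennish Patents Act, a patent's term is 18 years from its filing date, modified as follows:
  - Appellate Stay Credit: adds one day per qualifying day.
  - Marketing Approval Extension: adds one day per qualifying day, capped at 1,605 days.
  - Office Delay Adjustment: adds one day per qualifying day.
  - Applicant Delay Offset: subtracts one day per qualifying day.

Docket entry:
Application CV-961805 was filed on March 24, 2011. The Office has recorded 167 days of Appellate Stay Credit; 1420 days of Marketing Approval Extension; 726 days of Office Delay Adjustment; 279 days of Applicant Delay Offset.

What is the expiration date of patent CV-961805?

Base term: filing date + 18 years → 24 March 2029.
Appellate Stay Credit: +167 days → 7 September 2029.
Marketing Approval Extension: 1420 days (within the 1605-day cap) → +1420 days → 28 July 2033.
Office Delay Adjustment: +726 days → 24 July 2035.
Applicant Delay Offset: −279 days → 18 October 2034.

2034-10-18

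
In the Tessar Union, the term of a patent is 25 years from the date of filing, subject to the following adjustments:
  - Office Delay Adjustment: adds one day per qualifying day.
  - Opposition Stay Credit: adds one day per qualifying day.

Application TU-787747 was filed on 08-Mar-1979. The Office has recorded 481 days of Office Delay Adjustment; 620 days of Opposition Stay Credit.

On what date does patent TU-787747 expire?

2007-03-14

Base term: filing date + 25 years → 8 March 2004.
Office Delay Adjustment: +481 days → 2 July 2005.
Opposition Stay Credit: +620 days → 14 March 2007.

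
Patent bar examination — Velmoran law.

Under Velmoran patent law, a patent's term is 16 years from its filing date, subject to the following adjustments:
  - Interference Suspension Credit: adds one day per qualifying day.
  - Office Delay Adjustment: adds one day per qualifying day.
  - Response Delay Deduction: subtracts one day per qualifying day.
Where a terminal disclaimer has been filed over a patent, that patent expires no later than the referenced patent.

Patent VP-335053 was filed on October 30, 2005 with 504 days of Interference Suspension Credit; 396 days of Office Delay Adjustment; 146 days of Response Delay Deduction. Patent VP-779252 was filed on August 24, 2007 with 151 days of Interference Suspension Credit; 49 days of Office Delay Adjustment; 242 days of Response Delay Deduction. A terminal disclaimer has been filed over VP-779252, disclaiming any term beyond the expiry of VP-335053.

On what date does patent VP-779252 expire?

Natural term of VP-779252:
  Base: filing + 16 years → 24 August 2023.
  Interference Suspension Credit: +151 days → 22 January 2024.
  Office Delay Adjustment: +49 days → 11 March 2024.
  Response Delay Deduction: −242 days → 13 July 2023.
Expiry of referenced patent VP-335053:
  Base: filing + 16 years → 30 October 2021.
  Interference Suspension Credit: +504 days → 18 March 2023.
  Office Delay Adjustment: +396 days → 17 April 2024.
  Response Delay Deduction: −146 days → 23 November 2023.
Terminal disclaimer: VP-779252 expires on the earlier of 13 July 2023 and 23 November 2023.

July 13, 2023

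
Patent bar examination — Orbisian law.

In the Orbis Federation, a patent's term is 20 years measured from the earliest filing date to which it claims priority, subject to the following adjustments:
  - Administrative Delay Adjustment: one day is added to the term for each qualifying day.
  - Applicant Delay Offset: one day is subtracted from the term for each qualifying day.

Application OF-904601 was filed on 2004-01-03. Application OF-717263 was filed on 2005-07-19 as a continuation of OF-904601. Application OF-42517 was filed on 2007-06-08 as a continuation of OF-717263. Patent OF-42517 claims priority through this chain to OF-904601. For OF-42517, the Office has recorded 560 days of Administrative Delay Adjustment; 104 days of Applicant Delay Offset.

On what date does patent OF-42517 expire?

Earliest priority filing: 3 January 2004.
Base term: 3 January 2004 + 20 years → 3 January 2024.
Administrative Delay Adjustment: +560 days → 16 July 2025.
Applicant Delay Offset: −104 days → 3 April 2025.

April 3, 2025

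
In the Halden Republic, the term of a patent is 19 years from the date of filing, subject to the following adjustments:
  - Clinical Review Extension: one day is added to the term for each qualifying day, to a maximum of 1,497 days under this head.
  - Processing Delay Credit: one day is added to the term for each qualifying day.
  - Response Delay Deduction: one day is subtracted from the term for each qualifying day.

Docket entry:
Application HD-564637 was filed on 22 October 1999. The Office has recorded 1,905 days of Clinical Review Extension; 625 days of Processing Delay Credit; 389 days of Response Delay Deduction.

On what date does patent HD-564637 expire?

July 21, 2023

Base term: filing date + 19 years → 22 October 2018.
Clinical Review Extension: 1905 days claimed exceeds the 1497-day cap, so +1497 days → 27 November 2022.
Processing Delay Credit: +625 days → 13 August 2024.
Response Delay Deduction: −389 days → 21 July 2023.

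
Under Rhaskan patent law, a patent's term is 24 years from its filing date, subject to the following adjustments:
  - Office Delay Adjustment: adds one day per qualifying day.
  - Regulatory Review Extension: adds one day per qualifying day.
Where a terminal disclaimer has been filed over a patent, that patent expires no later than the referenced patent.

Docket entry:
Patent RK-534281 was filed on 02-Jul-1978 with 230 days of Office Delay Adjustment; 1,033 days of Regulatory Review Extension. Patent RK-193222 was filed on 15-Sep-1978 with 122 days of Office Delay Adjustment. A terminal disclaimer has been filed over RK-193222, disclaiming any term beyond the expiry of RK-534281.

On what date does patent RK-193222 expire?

2003-01-15

Natural term of RK-193222:
  Base: filing + 24 years → 15 September 2002.
  Office Delay Adjustment: +122 days → 15 January 2003.
Expiry of referenced patent RK-534281:
  Base: filing + 24 years → 2 July 2002.
  Office Delay Adjustment: +230 days → 17 February 2003.
  Regulatory Review Extension: +1033 days → 16 December 2005.
Terminal disclaimer: RK-193222 expires on the earlier of 15 January 2003 and 16 December 2005.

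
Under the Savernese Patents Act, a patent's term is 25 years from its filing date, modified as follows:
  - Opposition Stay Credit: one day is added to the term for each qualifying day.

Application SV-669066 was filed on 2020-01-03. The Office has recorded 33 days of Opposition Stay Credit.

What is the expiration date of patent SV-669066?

2045-02-05

Base term: filing date + 25 years → 3 January 2045.
Opposition Stay Credit: +33 days → 5 February 2045.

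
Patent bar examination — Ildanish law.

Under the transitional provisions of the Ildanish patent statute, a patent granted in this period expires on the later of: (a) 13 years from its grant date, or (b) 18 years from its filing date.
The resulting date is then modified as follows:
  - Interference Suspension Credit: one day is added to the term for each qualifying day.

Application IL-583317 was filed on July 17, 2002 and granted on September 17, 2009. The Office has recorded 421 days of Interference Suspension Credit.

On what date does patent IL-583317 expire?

(a) grant + 13 years → 17 September 2022.
(b) filing + 18 years → 17 July 2020.
Later of the two: 17 September 2022.
Interference Suspension Credit: +421 days → 12 November 2023.

November 12, 2023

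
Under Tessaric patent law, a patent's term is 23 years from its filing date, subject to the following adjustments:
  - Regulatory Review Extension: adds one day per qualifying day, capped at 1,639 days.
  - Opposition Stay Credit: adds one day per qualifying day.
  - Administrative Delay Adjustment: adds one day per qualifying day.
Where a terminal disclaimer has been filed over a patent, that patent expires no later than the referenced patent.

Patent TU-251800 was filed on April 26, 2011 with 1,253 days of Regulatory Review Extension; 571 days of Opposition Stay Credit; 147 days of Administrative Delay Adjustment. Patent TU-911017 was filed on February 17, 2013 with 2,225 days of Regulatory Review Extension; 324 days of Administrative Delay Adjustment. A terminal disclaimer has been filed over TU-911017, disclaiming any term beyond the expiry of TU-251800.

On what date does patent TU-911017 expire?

Natural term of TU-911017:
  Base: filing + 23 years → 17 February 2036.
  Regulatory Review Extension: 2225 days claimed exceeds the 1639-day cap, so +1639 days → 13 August 2040.
  Administrative Delay Adjustment: +324 days → 3 July 2041.
Expiry of referenced patent TU-251800:
  Base: filing + 23 years → 26 April 2034.
  Regulatory Review Extension: 1253 days (within the 1639-day cap) → +1253 days → 30 September 2037.
  Opposition Stay Credit: +571 days → 24 April 2039.
  Administrative Delay Adjustment: +147 days → 18 September 2039.
Terminal disclaimer: TU-911017 expires on the earlier of 3 July 2041 and 18 September 2039.

2039-09-18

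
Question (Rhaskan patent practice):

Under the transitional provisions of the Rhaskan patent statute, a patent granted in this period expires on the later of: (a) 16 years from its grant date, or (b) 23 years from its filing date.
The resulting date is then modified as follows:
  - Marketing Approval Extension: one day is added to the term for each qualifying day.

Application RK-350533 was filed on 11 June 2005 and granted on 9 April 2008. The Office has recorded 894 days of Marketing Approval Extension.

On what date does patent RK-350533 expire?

2030-11-22

(a) grant + 16 years → 9 April 2024.
(b) filing + 23 years → 11 June 2028.
Later of the two: 11 June 2028.
Marketing Approval Extension: +894 days → 22 November 2030.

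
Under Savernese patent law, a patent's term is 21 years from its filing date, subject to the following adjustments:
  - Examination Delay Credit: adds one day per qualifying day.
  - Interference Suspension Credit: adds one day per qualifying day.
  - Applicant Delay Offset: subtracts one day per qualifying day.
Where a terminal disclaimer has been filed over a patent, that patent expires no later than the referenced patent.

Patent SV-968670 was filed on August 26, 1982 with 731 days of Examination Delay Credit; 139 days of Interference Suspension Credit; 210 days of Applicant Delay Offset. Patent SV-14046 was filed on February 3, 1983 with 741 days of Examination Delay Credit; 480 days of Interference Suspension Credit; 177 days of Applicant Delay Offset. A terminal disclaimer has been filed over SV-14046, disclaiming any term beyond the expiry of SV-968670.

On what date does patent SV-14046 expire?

June 16, 2005

Natural term of SV-14046:
  Base: filing + 21 years → 3 February 2004.
  Examination Delay Credit: +741 days → 13 February 2006.
  Interference Suspension Credit: +480 days → 8 June 2007.
  Applicant Delay Offset: −177 days → 13 December 2006.
Expiry of referenced patent SV-968670:
  Base: filing + 21 years → 26 August 2003.
  Examination Delay Credit: +731 days → 26 August 2005.
  Interference Suspension Credit: +139 days → 12 January 2006.
  Applicant Delay Offset: −210 days → 16 June 2005.
Terminal disclaimer: SV-14046 expires on the earlier of 13 December 2006 and 16 June 2005.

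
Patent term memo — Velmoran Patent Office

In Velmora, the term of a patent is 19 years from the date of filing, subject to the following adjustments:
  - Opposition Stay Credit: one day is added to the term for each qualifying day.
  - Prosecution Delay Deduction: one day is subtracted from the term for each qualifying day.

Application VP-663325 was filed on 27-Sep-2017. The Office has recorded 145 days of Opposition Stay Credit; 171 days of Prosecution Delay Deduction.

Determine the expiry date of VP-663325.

2036-09-01

Base term: filing date + 19 years → 27 September 2036.
Opposition Stay Credit: +145 days → 19 February 2037.
Prosecution Delay Deduction: −171 days → 1 September 2036.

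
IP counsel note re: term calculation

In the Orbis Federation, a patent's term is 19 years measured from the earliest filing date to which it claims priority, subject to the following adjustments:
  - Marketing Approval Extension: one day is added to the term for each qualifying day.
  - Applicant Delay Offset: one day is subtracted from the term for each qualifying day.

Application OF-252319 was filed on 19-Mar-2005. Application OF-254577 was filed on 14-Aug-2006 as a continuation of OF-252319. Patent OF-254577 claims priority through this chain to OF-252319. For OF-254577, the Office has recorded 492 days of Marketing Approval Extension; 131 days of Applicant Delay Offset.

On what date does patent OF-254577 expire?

Earliest priority filing: 19 March 2005.
Base term: 19 March 2005 + 19 years → 19 March 2024.
Marketing Approval Extension: +492 days → 24 July 2025.
Applicant Delay Offset: −131 days → 15 March 2025.

2025-03-15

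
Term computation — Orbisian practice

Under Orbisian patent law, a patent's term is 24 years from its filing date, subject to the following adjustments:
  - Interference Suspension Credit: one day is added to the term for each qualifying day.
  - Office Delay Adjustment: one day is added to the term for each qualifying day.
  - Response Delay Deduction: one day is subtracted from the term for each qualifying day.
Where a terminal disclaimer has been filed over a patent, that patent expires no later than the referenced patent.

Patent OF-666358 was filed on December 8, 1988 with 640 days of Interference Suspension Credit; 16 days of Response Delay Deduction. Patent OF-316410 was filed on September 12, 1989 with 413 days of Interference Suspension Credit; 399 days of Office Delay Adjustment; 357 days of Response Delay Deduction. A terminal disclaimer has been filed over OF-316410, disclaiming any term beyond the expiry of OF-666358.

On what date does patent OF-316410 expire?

2014-08-24

Natural term of OF-316410:
  Base: filing + 24 years → 12 September 2013.
  Interference Suspension Credit: +413 days → 30 October 2014.
  Office Delay Adjustment: +399 days → 3 December 2015.
  Response Delay Deduction: −357 days → 11 December 2014.
Expiry of referenced patent OF-666358:
  Base: filing + 24 years → 8 December 2012.
  Interference Suspension Credit: +640 days → 9 September 2014.
  Response Delay Deduction: −16 days → 24 August 2014.
Terminal disclaimer: OF-316410 expires on the earlier of 11 December 2014 and 24 August 2014.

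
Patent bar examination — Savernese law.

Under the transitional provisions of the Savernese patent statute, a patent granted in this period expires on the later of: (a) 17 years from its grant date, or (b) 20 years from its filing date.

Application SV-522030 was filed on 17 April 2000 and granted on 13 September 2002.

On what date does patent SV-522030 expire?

(a) grant + 17 years → 13 September 2019.
(b) filing + 20 years → 17 April 2020.
Later of the two: 17 April 2020.

April 17, 2020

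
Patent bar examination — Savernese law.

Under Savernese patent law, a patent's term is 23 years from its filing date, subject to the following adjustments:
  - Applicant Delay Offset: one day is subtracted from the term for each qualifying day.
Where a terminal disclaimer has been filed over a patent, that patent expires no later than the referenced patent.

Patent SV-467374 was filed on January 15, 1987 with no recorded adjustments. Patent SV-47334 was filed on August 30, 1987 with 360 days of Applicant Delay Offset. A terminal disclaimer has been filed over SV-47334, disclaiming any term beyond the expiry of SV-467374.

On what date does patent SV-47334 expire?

2009-09-04

Natural term of SV-47334:
  Base: filing + 23 years → 30 August 2010.
  Applicant Delay Offset: −360 days → 4 September 2009.
Expiry of referenced patent SV-467374:
  Base: filing + 23 years → 15 January 2010.
Terminal disclaimer: SV-47334 expires on the earlier of 4 September 2009 and 15 January 2010.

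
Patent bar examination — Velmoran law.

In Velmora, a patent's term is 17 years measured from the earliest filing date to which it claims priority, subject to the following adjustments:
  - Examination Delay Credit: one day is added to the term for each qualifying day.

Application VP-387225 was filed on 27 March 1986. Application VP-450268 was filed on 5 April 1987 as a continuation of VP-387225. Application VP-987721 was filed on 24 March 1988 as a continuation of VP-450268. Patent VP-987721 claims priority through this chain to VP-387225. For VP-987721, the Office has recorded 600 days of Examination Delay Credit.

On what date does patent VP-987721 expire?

Earliest priority filing: 27 March 1986.
Base term: 27 March 1986 + 17 years → 27 March 2003.
Examination Delay Credit: +600 days → 16 November 2004.

2004-11-16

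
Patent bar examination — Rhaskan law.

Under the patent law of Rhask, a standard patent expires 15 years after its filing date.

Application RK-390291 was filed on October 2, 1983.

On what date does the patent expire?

Filing date + 15 years → 2 October 1998.

1998-10-02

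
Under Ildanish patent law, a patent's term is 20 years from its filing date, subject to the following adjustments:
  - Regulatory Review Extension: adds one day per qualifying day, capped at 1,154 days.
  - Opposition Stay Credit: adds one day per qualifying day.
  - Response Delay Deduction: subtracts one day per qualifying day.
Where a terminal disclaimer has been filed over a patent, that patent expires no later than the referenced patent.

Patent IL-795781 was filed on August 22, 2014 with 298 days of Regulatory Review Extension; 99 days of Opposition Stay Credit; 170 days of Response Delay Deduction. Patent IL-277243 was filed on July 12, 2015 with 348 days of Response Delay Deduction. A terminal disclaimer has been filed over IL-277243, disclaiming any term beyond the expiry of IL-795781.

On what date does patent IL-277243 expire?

July 29, 2034

Natural term of IL-277243:
  Base: filing + 20 years → 12 July 2035.
  Response Delay Deduction: −348 days → 29 July 2034.
Expiry of referenced patent IL-795781:
  Base: filing + 20 years → 22 August 2034.
  Regulatory Review Extension: 298 days (within the 1154-day cap) → +298 days → 16 June 2035.
  Opposition Stay Credit: +99 days → 23 September 2035.
  Response Delay Deduction: −170 days → 6 April 2035.
Terminal disclaimer: IL-277243 expires on the earlier of 29 July 2034 and 6 April 2035.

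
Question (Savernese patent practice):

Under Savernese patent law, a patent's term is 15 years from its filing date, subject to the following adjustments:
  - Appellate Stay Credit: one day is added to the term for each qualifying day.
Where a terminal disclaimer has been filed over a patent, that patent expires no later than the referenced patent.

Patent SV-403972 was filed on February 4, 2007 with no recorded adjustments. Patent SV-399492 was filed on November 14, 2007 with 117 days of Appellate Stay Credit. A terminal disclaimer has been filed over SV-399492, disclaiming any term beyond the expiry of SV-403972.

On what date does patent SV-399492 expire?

Natural term of SV-399492:
  Base: filing + 15 years → 14 November 2022.
  Appellate Stay Credit: +117 days → 11 March 2023.
Expiry of referenced patent SV-403972:
  Base: filing + 15 years → 4 February 2022.
Terminal disclaimer: SV-399492 expires on the earlier of 11 March 2023 and 4 February 2022.

2022-02-04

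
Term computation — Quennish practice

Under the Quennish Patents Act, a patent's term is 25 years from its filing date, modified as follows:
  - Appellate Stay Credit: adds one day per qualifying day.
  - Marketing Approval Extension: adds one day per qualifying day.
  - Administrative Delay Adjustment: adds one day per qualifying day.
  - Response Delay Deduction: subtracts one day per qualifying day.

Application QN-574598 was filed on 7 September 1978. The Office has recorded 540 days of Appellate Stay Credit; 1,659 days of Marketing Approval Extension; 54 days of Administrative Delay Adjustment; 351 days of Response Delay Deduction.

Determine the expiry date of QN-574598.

Base term: filing date + 25 years → 7 September 2003.
Appellate Stay Credit: +540 days → 28 February 2005.
Marketing Approval Extension: +1659 days → 14 September 2009.
Administrative Delay Adjustment: +54 days → 7 November 2009.
Response Delay Deduction: −351 days → 21 November 2008.

November 21, 2008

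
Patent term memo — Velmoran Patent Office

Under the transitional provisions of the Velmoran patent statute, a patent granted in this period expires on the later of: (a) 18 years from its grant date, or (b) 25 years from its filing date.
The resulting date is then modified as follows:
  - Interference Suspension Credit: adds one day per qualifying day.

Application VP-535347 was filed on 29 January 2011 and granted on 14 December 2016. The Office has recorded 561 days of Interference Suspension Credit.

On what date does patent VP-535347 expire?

August 12, 2037

(a) grant + 18 years → 14 December 2034.
(b) filing + 25 years → 29 January 2036.
Later of the two: 29 January 2036.
Interference Suspension Credit: +561 days → 12 August 2037.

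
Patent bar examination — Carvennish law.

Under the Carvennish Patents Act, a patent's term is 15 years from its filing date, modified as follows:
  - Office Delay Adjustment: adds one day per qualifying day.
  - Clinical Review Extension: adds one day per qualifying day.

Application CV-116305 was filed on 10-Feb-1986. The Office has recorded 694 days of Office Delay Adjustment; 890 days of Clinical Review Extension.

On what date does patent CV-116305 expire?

Base term: filing date + 15 years → 10 February 2001.
Office Delay Adjustment: +694 days → 5 January 2003.
Clinical Review Extension: +890 days → 13 June 2005.

June 13, 2005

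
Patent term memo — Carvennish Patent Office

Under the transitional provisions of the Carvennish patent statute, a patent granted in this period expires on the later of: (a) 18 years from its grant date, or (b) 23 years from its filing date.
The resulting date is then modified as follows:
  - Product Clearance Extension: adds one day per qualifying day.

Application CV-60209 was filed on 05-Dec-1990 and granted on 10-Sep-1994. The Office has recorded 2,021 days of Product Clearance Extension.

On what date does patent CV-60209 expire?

(a) grant + 18 years → 10 September 2012.
(b) filing + 23 years → 5 December 2013.
Later of the two: 5 December 2013.
Product Clearance Extension: +2021 days → 18 June 2019.

June 18, 2019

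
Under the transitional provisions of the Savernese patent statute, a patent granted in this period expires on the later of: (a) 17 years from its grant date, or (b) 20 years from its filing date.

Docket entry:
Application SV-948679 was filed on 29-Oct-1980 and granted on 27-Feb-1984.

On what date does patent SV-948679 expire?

(a) grant + 17 years → 27 February 2001.
(b) filing + 20 years → 29 October 2000.
Later of the two: 27 February 2001.

2001-02-27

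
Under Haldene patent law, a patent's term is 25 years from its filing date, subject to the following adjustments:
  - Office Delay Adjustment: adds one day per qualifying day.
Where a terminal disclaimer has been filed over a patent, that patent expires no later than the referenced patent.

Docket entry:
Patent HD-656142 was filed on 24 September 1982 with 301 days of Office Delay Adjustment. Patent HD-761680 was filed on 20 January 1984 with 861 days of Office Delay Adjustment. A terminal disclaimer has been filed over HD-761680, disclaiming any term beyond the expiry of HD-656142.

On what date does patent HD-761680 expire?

Natural term of HD-761680:
  Base: filing + 25 years → 20 January 2009.
  Office Delay Adjustment: +861 days → 31 May 2011.
Expiry of referenced patent HD-656142:
  Base: filing + 25 years → 24 September 2007.
  Office Delay Adjustment: +301 days → 21 July 2008.
Terminal disclaimer: HD-761680 expires on the earlier of 31 May 2011 and 21 July 2008.

July 21, 2008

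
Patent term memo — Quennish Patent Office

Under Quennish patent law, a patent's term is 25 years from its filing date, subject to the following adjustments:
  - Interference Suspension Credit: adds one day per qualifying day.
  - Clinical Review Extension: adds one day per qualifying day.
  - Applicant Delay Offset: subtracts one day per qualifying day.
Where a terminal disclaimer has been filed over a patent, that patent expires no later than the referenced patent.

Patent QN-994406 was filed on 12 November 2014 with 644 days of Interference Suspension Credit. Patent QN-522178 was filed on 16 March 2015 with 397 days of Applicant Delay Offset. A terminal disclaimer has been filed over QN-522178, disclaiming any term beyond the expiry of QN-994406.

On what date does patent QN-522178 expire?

Natural term of QN-522178:
  Base: filing + 25 years → 16 March 2040.
  Applicant Delay Offset: −397 days → 13 February 2039.
Expiry of referenced patent QN-994406:
  Base: filing + 25 years → 12 November 2039.
  Interference Suspension Credit: +644 days → 17 August 2041.
Terminal disclaimer: QN-522178 expires on the earlier of 13 February 2039 and 17 August 2041.

February 13, 2039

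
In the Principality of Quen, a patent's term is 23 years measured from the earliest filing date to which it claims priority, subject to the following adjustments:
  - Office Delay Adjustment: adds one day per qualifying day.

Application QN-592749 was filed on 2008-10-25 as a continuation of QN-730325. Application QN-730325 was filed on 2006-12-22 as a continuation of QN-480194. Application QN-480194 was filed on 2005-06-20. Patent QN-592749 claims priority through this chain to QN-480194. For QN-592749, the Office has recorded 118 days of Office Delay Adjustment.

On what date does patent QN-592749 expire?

October 16, 2028

Earliest priority filing: 20 June 2005.
Base term: 20 June 2005 + 23 years → 20 June 2028.
Office Delay Adjustment: +118 days → 16 October 2028.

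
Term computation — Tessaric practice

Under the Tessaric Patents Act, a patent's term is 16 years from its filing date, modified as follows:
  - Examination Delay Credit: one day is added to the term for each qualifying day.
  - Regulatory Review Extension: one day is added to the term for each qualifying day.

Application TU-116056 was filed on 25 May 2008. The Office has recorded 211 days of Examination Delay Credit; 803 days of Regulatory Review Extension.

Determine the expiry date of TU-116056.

March 5, 2027

Base term: filing date + 16 years → 25 May 2024.
Examination Delay Credit: +211 days → 22 December 2024.
Regulatory Review Extension: +803 days → 5 March 2027.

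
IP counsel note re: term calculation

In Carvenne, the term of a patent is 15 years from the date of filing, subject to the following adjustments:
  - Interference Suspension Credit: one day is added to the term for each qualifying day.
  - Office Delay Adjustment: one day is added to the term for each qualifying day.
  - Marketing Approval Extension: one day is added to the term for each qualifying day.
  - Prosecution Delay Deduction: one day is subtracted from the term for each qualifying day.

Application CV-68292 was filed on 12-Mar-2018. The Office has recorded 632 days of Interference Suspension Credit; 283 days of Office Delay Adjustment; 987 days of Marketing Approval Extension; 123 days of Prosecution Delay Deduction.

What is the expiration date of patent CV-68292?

January 24, 2038

Base term: filing date + 15 years → 12 March 2033.
Interference Suspension Credit: +632 days → 4 December 2034.
Office Delay Adjustment: +283 days → 13 September 2035.
Marketing Approval Extension: +987 days → 27 May 2038.
Prosecution Delay Deduction: −123 days → 24 January 2038.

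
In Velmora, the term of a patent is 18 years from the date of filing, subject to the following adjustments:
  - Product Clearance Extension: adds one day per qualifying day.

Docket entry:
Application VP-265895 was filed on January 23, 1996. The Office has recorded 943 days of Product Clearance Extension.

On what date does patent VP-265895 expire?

Base term: filing date + 18 years → 23 January 2014.
Product Clearance Extension: +943 days → 23 August 2016.

2016-08-23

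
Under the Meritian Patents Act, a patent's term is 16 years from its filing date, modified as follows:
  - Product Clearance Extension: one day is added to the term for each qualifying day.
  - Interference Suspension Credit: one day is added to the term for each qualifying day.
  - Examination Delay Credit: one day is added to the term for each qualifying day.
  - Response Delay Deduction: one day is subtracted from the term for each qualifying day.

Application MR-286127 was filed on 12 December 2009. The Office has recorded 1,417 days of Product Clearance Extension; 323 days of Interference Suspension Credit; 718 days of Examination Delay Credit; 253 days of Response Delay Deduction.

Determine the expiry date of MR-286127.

2031-12-26

Base term: filing date + 16 years → 12 December 2025.
Product Clearance Extension: +1417 days → 29 October 2029.
Interference Suspension Credit: +323 days → 17 September 2030.
Examination Delay Credit: +718 days → 4 September 2032.
Response Delay Deduction: −253 days → 26 December 2031.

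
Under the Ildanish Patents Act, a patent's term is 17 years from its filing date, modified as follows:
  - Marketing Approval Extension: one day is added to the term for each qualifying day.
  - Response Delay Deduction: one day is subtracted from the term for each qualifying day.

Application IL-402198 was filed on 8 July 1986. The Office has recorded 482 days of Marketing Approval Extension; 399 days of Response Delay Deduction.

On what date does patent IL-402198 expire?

Base term: filing date + 17 years → 8 July 2003.
Marketing Approval Extension: +482 days → 1 November 2004.
Response Delay Deduction: −399 days → 29 September 2003.

September 29, 2003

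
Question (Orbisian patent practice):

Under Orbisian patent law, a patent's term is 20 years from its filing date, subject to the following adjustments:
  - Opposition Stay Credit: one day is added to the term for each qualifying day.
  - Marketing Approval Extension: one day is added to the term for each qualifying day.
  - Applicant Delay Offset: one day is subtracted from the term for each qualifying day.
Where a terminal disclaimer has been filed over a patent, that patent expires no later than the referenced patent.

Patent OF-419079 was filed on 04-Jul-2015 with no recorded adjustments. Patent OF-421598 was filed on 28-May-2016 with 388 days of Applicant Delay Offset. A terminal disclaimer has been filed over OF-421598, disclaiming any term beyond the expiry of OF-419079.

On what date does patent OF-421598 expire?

May 6, 2035

Natural term of OF-421598:
  Base: filing + 20 years → 28 May 2036.
  Applicant Delay Offset: −388 days → 6 May 2035.
Expiry of referenced patent OF-419079:
  Base: filing + 20 years → 4 July 2035.
Terminal disclaimer: OF-421598 expires on the earlier of 6 May 2035 and 4 July 2035.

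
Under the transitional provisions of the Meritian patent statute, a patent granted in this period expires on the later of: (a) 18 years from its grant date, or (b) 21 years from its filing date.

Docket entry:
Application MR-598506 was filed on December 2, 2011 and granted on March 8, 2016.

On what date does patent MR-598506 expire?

(a) grant + 18 years → 8 March 2034.
(b) filing + 21 years → 2 December 2032.
Later of the two: 8 March 2034.

March 8, 2034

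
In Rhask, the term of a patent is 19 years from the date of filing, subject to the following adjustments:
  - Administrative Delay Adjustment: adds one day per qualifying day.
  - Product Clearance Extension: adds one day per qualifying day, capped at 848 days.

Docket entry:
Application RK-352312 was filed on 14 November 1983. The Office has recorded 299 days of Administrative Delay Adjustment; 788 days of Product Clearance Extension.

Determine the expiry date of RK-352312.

Base term: filing date + 19 years → 14 November 2002.
Administrative Delay Adjustment: +299 days → 9 September 2003.
Product Clearance Extension: 788 days (within the 848-day cap) → +788 days → 5 November 2005.

2005-11-05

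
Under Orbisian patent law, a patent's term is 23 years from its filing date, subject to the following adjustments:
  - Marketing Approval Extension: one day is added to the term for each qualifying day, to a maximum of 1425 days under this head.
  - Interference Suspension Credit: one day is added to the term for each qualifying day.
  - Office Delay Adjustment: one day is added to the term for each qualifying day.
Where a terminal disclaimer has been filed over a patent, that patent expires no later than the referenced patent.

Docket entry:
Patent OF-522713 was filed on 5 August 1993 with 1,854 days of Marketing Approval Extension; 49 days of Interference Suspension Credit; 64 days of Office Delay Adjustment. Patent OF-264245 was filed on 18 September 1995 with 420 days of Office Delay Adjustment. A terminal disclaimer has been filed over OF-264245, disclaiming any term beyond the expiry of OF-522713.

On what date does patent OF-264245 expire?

2019-11-12

Natural term of OF-264245:
  Base: filing + 23 years → 18 September 2018.
  Office Delay Adjustment: +420 days → 12 November 2019.
Expiry of referenced patent OF-522713:
  Base: filing + 23 years → 5 August 2016.
  Marketing Approval Extension: 1854 days claimed exceeds the 1425-day cap, so +1425 days → 30 June 2020.
  Interference Suspension Credit: +49 days → 18 August 2020.
  Office Delay Adjustment: +64 days → 21 October 2020.
Terminal disclaimer: OF-264245 expires on the earlier of 12 November 2019 and 21 October 2020.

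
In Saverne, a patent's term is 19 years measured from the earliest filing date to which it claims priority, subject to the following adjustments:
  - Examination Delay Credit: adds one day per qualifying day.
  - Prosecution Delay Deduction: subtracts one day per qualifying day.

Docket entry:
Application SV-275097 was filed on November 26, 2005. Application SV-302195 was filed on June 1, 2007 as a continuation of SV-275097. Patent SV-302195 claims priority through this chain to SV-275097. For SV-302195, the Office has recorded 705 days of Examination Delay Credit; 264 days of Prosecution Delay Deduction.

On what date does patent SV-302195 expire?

February 10, 2026

Earliest priority filing: 26 November 2005.
Base term: 26 November 2005 + 19 years → 26 November 2024.
Examination Delay Credit: +705 days → 1 November 2026.
Prosecution Delay Deduction: −264 days → 10 February 2026.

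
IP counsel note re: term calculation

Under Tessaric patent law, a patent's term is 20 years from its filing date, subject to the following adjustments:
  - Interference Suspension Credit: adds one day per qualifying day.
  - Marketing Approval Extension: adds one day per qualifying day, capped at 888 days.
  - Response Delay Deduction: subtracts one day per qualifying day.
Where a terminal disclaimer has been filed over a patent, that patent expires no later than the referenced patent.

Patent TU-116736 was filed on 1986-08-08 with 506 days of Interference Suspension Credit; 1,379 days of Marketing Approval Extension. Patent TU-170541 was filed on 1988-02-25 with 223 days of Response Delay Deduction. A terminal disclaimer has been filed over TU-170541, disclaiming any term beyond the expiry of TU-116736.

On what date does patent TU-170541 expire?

Natural term of TU-170541:
  Base: filing + 20 years → 25 February 2008.
  Response Delay Deduction: −223 days → 17 July 2007.
Expiry of referenced patent TU-116736:
  Base: filing + 20 years → 8 August 2006.
  Interference Suspension Credit: +506 days → 27 December 2007.
  Marketing Approval Extension: 1379 days claimed exceeds the 888-day cap, so +888 days → 2 June 2010.
Terminal disclaimer: TU-170541 expires on the earlier of 17 July 2007 and 2 June 2010.

July 17, 2007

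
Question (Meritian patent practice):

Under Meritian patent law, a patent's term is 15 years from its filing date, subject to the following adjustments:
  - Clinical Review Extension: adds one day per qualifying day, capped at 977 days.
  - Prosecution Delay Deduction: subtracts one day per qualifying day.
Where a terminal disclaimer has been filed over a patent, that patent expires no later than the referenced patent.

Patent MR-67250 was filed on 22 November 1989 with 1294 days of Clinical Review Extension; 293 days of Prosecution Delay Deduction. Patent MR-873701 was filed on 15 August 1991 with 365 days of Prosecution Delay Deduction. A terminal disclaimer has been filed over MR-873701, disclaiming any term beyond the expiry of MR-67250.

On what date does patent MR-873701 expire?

2005-08-15

Natural term of MR-873701:
  Base: filing + 15 years → 15 August 2006.
  Prosecution Delay Deduction: −365 days → 15 August 2005.
Expiry of referenced patent MR-67250:
  Base: filing + 15 years → 22 November 2004.
  Clinical Review Extension: 1294 days claimed exceeds the 977-day cap, so +977 days → 27 July 2007.
  Prosecution Delay Deduction: −293 days → 7 October 2006.
Terminal disclaimer: MR-873701 expires on the earlier of 15 August 2005 and 7 October 2006.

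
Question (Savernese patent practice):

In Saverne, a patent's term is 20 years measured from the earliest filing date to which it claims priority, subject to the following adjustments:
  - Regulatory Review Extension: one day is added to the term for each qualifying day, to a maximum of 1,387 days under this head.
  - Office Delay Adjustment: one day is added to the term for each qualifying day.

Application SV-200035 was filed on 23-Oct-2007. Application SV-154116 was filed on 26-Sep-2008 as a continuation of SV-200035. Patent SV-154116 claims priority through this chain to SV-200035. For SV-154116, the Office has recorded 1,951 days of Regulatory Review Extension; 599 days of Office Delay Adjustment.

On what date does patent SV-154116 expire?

Earliest priority filing: 23 October 2007.
Base term: 23 October 2007 + 20 years → 23 October 2027.
Regulatory Review Extension: 1951 days claimed exceeds the 1387-day cap, so +1387 days → 10 August 2031.
Office Delay Adjustment: +599 days → 31 March 2033.

March 31, 2033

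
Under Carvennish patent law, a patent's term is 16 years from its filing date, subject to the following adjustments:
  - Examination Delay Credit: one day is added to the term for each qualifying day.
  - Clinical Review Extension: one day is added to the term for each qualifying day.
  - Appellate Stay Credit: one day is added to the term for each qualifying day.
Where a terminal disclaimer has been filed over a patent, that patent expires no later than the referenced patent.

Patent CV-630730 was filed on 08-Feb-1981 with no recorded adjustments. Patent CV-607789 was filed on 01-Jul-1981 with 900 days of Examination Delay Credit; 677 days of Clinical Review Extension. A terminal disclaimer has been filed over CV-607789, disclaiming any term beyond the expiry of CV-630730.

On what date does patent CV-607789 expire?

February 8, 1997

Natural term of CV-607789:
  Base: filing + 16 years → 1 July 1997.
  Examination Delay Credit: +900 days → 18 December 1999.
  Clinical Review Extension: +677 days → 25 October 2001.
Expiry of referenced patent CV-630730:
  Base: filing + 16 years → 8 February 1997.
Terminal disclaimer: CV-607789 expires on the earlier of 25 October 2001 and 8 February 1997.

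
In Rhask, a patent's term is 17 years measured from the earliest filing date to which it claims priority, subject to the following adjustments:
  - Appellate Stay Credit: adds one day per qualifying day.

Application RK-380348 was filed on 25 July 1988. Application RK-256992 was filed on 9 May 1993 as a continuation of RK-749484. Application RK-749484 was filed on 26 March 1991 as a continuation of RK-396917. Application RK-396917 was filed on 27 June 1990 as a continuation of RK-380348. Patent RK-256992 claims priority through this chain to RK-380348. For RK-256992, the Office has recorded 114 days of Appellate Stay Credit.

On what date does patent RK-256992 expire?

November 16, 2005

Earliest priority filing: 25 July 1988.
Base term: 25 July 1988 + 17 years → 25 July 2005.
Appellate Stay Credit: +114 days → 16 November 2005.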